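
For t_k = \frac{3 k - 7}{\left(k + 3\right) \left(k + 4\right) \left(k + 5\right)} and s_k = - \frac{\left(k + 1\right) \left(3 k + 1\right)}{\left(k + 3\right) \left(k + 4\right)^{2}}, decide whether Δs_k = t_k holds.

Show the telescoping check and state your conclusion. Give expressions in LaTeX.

Invalid: residual \frac{3 \left(- 6 k^{2} - 21 k + 23\right)}{k^{5} + 21 k^{4} + 175 k^{3} + 723 k^{2} + 1480 k + 1200} ≠ 0.

s_(k+1) = -(k + 2)*(3*k + 4)/((k + 4)*(k + 5)**2)
s_(k+1) − s_k = (3*k**3 + 2*k**2 - 66*k - 71)/(k**5 + 21*k**4 + 175*k**3 + 723*k**2 + 1480*k + 1200)
(s_(k+1) − s_k) − t_k = 3*(-6*k**2 - 21*k + 23)/(k**5 + 21*k**4 + 175*k**3 + 723*k**2 + 1480*k + 1200)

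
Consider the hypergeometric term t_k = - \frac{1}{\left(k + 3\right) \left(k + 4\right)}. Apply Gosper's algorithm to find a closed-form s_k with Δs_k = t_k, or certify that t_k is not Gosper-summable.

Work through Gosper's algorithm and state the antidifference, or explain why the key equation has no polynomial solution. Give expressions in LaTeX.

Compute t_(k+1)/t_k: get (k + 3)/(k + 5).
Gosper form: A/B · C(k+1)/C(k) with A=k + 3, B=k + 5, C=1.
f must satisfy (k + 3)·f(k+1) − (k + 4)·f(k) = 1.
deg f ≤ 1 (via 1,1,0).
Match coefficients ⇒ f(k) = k/3.
R(k) = B(k−1)·f(k)/C(k) = k*(k + 4)/3; s_k = R·t_k = -k/(3*k + 9).
Δs = -1/(k**2 + 7*k + 12), as required.

s_k = - \frac{k}{3 k + 9}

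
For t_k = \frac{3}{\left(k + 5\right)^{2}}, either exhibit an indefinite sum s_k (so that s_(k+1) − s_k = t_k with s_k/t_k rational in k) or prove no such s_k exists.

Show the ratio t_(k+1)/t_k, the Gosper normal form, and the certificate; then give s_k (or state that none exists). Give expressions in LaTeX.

not Gosper-summable; s_k does not exist

t_(k+1)/t_k = (k + 5)**2/(k + 6)**2.
Take A(k)=k**2 + 10*k + 25, B(k)=k**2 + 12*k + 36, C(k)=1.
f must satisfy (k**2 + 10*k + 25)·f(k+1) − (k**2 + 10*k + 25)·f(k) = 1.
d = 0 from the (2,2,0) case.
Put f(k) = c0: A·f(k+1) − B(k−1)·f(k) − C = -1; need -1 = 0 — inconsistent ⇒ no f, not summable.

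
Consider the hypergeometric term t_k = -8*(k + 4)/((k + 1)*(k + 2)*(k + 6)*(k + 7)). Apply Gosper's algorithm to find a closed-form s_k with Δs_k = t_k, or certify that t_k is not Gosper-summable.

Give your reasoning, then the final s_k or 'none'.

s_k = 2*k*(-k - 7)/(3*(k**2 + 7*k + 6))

r(k) = (k + 1)*(k + 5)*(k + 6)/((k + 3)*(k + 4)*(k + 8)) after simplifying.
Normal form (A,B,C) = (k + 1, k + 8, k**4 + 16*k**3 + 95*k**2 + 248*k + 240).
Solve (k + 1)·f(k+1) − (k + 7)·f(k) = k**4 + 16*k**3 + 95*k**2 + 248*k + 240.
Degrees (1,1,4) ⇒ d ≤ 6.
A polynomial solution: f(k) = k*(k + 2)*(k + 3)*(k + 4)*(k + 5)*(k + 7)/12.
Then R = B(k−1)f/C = k*(k + 2)*(k + 7)**2/(12*(k + 4)), so s_k = R(k)·t_k = 2*k*(-k - 7)/(3*(k**2 + 7*k + 6)).
Verify: 8*(-k - 4)/(k**4 + 16*k**3 + 83*k**2 + 152*k + 84) matches t_k.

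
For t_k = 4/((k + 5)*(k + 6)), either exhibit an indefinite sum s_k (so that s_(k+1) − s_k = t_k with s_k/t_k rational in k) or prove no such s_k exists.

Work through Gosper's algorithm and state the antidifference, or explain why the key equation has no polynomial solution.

Compute t_(k+1)/t_k: get (k + 5)/(k + 7).
A = k + 5, B = k + 7, C = 1.
Need (k + 5)·f(k+1) − (k + 6)·f(k) = 1.
deg f ≤ 1 (via 1,1,0).
Solving with deg f ≤ 1: f(k) = k/5.
Certificate R = B(k−1)f/C = k*(k + 6)/5 gives s_k = 4*k/(5*(k + 5)).
Verify: 4/(k**2 + 11*k + 30) matches t_k.

s_k = 4*k/(5*(k + 5))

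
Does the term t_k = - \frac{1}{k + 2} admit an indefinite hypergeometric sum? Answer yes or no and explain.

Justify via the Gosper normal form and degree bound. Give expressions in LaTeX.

Compute t_(k+1)/t_k: get (k + 2)/(k + 3).
A = k + 2, B = k + 3, C = 1.
Key eq: (k + 2)·f(k+1) = (k + 2)·f(k) + (1).
d = 0 from the (1,1,0) case.
Put f(k) = c0: A·f(k+1) − B(k−1)·f(k) − C = -1; need -1 = 0 — inconsistent ⇒ no f, not summable.

No — key equation has no polynomial f.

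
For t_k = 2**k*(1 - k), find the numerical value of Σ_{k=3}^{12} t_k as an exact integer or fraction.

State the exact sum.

Compute t_(k+1)/t_k: get 2*k/(k - 1).
A = 2, B = 1, C = k - 1.
f must satisfy (2)·f(k+1) − (1)·f(k) = k - 1.
deg f ≤ 1 (via 0,0,1).
A polynomial solution: f(k) = k - 3.
So s_k = (B(k−1)f/C)·t_k = ((k - 3)/(k - 1))·t_k = 2**k*(3 - k).
Δs = 2**k*(1 - k), as required.
Sum = s_(13) − s_(3); s_(13) = -81920, s_(3) = 0 ⇒ -81920.

Σ = -81920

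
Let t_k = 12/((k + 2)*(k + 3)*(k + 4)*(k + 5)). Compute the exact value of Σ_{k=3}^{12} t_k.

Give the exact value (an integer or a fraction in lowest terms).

Compute t_(k+1)/t_k: get (k + 2)/(k + 6).
A = k + 2, B = k + 6, C = 1.
Need (k + 2)·f(k+1) − (k + 5)·f(k) = 1.
Degrees (1,1,0) ⇒ d ≤ 3.
Solving with deg f ≤ 3: f(k) = k*(k**2 + 9*k + 26)/72.
So s_k = (B(k−1)f/C)·t_k = (k*(k + 5)*(k**2 + 9*k + 26)/72)·t_k = k*(k**2 + 9*k + 26)/(6*(k + 2)*(k + 3)*(k + 4)).
Verify: 12/(k**4 + 14*k**3 + 71*k**2 + 154*k + 120) matches t_k.
Σ_(k=3)^(12) t_k = s_(13) − s_(3) = 169/1020 − (31/210) = 43/2380.

Σ = 43/2380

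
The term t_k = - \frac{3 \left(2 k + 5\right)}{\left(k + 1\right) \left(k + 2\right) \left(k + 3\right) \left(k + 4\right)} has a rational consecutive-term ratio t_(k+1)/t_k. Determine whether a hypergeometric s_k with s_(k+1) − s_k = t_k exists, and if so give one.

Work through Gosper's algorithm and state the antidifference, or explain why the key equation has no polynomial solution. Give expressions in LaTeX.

The ratio is (k + 1)*(2*k + 7)/((k + 5)*(2*k + 5)).
Take A(k)=k + 1, B(k)=k + 5, C(k)=k + 5/2.
Key eq: (k + 1)·f(k+1) = (k + 4)·f(k) + (k + 5/2).
From deg A=1, deg B=1, deg C=1: d=3.
Solve for f: f(k) = k*(k + 2)*(k + 4)/6 (degree 3 ≤ 3).
R(k) = B(k−1)·f(k)/C(k) = k*(k + 2)*(k + 4)**2/(3*(2*k + 5)); s_k = R·t_k = k*(-k - 4)/(k**2 + 4*k + 3).
Check: Δs_k = 3*(-2*k - 5)/(k**4 + 10*k**3 + 35*k**2 + 50*k + 24). ✓

s_k = \frac{k \left(- k - 4\right)}{k^{2} + 4 k + 3}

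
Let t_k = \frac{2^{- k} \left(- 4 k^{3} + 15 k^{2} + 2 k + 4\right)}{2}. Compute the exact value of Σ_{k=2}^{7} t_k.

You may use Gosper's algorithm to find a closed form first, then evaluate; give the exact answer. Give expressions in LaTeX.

Σ = 33/256

t_(k+1)/t_k = (4*k**3 - 3*k**2 - 20*k - 17)/(2*(4*k**3 - 15*k**2 - 2*k - 4)).
So A=1/2 and B=1, with C=k**3 - 15*k**2/4 - k/2 - 1.
Set up (1/2)·f(k+1) − (1)·f(k) − (k**3 - 15*k**2/4 - k/2 - 1) = 0.
deg f ≤ 3 (via 0,0,3).
Solve for f: f(k) = -(4*k**3 - 3*k**2 + 4*k + 1)/2 (degree 3 ≤ 3).
Get s_k = R·t_k = (4*k**3 - 3*k**2 + 4*k + 1)/2**k with R(k) = B(k−1)f(k)/C(k) = -2*(4*k**3 - 3*k**2 + 4*k + 1)/(4*k**3 - 15*k**2 - 2*k - 4).
Check: Δs_k = (-4*k**3 + 15*k**2 + 2*k + 4)/(2*2**k). ✓
Sum = s_(8) − s_(2); s_(8) = 1889/256, s_(2) = 29/4 ⇒ 33/256.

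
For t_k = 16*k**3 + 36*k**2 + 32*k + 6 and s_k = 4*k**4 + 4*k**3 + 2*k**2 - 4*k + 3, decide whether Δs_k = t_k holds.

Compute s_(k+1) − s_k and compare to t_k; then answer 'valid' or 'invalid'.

s_(k+1) = 4*k**4 + 20*k**3 + 38*k**2 + 28*k + 9
s_(k+1) − s_k = 16*k**3 + 36*k**2 + 32*k + 6
(s_(k+1) − s_k) − t_k = 0

Valid — Δs_k = t_k.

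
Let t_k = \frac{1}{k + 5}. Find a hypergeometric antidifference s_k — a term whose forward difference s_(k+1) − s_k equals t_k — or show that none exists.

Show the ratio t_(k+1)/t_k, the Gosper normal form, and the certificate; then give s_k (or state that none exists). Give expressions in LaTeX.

The ratio is (k + 5)/(k + 6).
Gosper form: A/B · C(k+1)/C(k) with A=k + 5, B=k + 6, C=1.
Key eq: (k + 5)·f(k+1) = (k + 5)·f(k) + (1).
deg f ≤ 0 (via 1,1,0).
Generic f = c0 gives residual -1; -1 = 0 cannot hold, so t_k is not Gosper-summable.

not Gosper-summable; s_k does not exist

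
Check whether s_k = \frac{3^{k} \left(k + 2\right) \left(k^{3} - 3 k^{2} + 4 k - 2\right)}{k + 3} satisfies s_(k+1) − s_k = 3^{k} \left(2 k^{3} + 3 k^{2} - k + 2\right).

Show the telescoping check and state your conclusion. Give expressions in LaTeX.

Invalid: residual \frac{3^{k} \left(- 2 k^{4} - 8 k^{3} - 11 k^{2} + 5 k - 8\right)}{k^{2} + 7 k + 12} ≠ 0.

s_(k+1) = 3**(k + 1)*k*(k**3 + 3*k**2 + k + 3)/(k + 4)
s_(k+1) − s_k = 3**k*(2*k**5 + 15*k**4 + 36*k**3 + 20*k**2 + 7*k + 16)/(k**2 + 7*k + 12)
(s_(k+1) − s_k) − t_k = 3**k*(-2*k**4 - 8*k**3 - 11*k**2 + 5*k - 8)/(k**2 + 7*k + 12)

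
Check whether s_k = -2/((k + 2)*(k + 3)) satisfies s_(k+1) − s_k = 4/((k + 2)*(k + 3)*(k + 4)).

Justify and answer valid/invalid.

Valid: the claim telescopes to t_k.

s_(k+1) = -2/((k + 3)*(k + 4))
s_(k+1) − s_k = 4/(k**3 + 9*k**2 + 26*k + 24)
(s_(k+1) − s_k) − t_k = 0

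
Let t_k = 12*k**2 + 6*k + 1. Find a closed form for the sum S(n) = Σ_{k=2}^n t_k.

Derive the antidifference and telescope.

S(n) = 4*n**3 + 9*n**2 + 6*n - 19

Ratio r(k) = (12*k**2 + 30*k + 19)/(12*k**2 + 6*k + 1).
Factor: A=1; B=1; C=k**2 + k/2 + 1/12.
f must satisfy (1)·f(k+1) − (1)·f(k) = k**2 + k/2 + 1/12.
Bound: deg f ≤ 3.
Match coefficients ⇒ f(k) = k**2*(4*k - 3)/12.
Certificate R = B(k−1)f/C = k**2*(4*k - 3)/(12*k**2 + 6*k + 1) gives s_k = k**2*(4*k - 3).
Δs = 12*k**2 + 6*k + 1, as required.
s_(n+1) = 4*n**3 + 9*n**2 + 6*n + 1 and s_(2) = 20, so S(n) = 4*n**3 + 9*n**2 + 6*n - 19.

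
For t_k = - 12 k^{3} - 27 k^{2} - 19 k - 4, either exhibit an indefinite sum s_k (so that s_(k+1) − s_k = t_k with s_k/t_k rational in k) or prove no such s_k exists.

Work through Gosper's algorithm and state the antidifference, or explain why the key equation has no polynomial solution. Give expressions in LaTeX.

t_(k+1)/t_k = (12*k**3 + 63*k**2 + 109*k + 62)/(12*k**3 + 27*k**2 + 19*k + 4).
Gosper form: A/B · C(k+1)/C(k) with A=1, B=1, C=k**3 + 9*k**2/4 + 19*k/12 + 1/3.
Solve (1)·f(k+1) − (1)·f(k) = k**3 + 9*k**2/4 + 19*k/12 + 1/3.
deg f ≤ 4 (via 0,0,3).
Solving with deg f ≤ 4: f(k) = k*(k + 1)*(3*k**2 - 1)/12.
Then R = B(k−1)f/C = k*(3*k**2 - 1)/(12*k**2 + 15*k + 4), so s_k = R(k)·t_k = k*(-3*k**3 - 3*k**2 + k + 1).
Verify: -12*k**3 - 27*k**2 - 19*k - 4 matches t_k.

s_k = k \left(- 3 k^{3} - 3 k^{2} + k + 1\right)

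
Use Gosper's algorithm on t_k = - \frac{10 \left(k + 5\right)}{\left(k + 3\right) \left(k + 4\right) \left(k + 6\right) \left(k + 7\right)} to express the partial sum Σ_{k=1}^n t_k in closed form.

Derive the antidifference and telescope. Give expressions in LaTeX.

Compute t_(k+1)/t_k: get (k + 3)*(k + 6)**2/((k + 5)**2*(k + 8)).
So A=k + 3 and B=k + 8, with C=k**2 + 10*k + 25.
f must satisfy (k + 3)·f(k+1) − (k + 7)·f(k) = k**2 + 10*k + 25.
Bound: deg f ≤ 4.
Solving with deg f ≤ 4: f(k) = k*(k + 4)*(k + 5)*(k + 9)/36.
R(k) = B(k−1)·f(k)/C(k) = k*(k + 4)*(k + 7)*(k + 9)/(36*(k + 5)); s_k = R·t_k = 5*k*(-k - 9)/(18*(k**2 + 9*k + 18)).
s_(k+1) − s_k = 10*(-k - 5)/(k**4 + 20*k**3 + 145*k**2 + 450*k + 504) = t_k.
Σ_(k=1)^n t_k = s_(n+1) − s_(1) = (5*(-n**2 - 11*n - 10)/(18*(n**2 + 11*n + 28))) − (-25/252), i.e. 5*n*(-n - 11)/(28*(n**2 + 11*n + 28)).

S(n) = \frac{5 n \left(- n - 11\right)}{28 \left(n^{2} + 11 n + 28\right)}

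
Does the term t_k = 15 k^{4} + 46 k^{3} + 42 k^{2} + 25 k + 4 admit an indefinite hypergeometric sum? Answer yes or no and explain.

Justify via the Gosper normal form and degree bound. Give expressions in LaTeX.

The ratio is (15*k**4 + 106*k**3 + 270*k**2 + 307*k + 132)/(15*k**4 + 46*k**3 + 42*k**2 + 25*k + 4).
Factor: A=1; B=1; C=k**4 + 46*k**3/15 + 14*k**2/5 + 5*k/3 + 4/15.
f must satisfy (1)·f(k+1) − (1)·f(k) = k**4 + 46*k**3/15 + 14*k**2/5 + 5*k/3 + 4/15.
d = 5 from the (0,0,4) case.
Solving with deg f ≤ 5: f(k) = k*(3*k - 2)*(k**3 + 2*k**2 + 1)/15.
Get s_k = R·t_k = k*(3*k**4 + 4*k**3 - 4*k**2 + 3*k - 2) with R(k) = B(k−1)f(k)/C(k) = k*(3*k - 2)*(k**3 + 2*k**2 + 1)/(15*k**4 + 46*k**3 + 42*k**2 + 25*k + 4).
Verify: 15*k**4 + 46*k**3 + 42*k**2 + 25*k + 4 matches t_k.

Yes. s_k = k \left(3 k^{4} + 4 k^{3} - 4 k^{2} + 3 k - 2\right).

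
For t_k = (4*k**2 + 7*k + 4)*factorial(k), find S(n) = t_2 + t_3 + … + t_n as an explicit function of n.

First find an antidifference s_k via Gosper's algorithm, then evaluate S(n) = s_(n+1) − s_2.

S(n) = 4*n**2*factorial(n) + 11*n*factorial(n) + 7*factorial(n) - 22

r(k) = (k + 1)*(7*k + 4*(k + 1)**2 + 11)/(4*k**2 + 7*k + 4) after simplifying.
So A=k + 1 and B=1, with C=k**2 + 7*k/4 + 1.
Set up (k + 1)·f(k+1) − (1)·f(k) − (k**2 + 7*k/4 + 1) = 0.
Degrees (1,0,2) ⇒ d ≤ 1.
Coefficient equations give f(k) = (4*k + 3)/4.
R(k) = B(k−1)·f(k)/C(k) = (4*k + 3)/(4*k**2 + 7*k + 4); s_k = R·t_k = (4*k + 3)*factorial(k).
Δs = (4*k**2 + 7*k + 4)*factorial(k), as required.
Σ_(k=2)^n t_k = s_(n+1) − s_(2) = ((4*n + 7)*factorial(n + 1)) − (22), i.e. 4*n**2*factorial(n) + 11*n*factorial(n) + 7*factorial(n) - 22.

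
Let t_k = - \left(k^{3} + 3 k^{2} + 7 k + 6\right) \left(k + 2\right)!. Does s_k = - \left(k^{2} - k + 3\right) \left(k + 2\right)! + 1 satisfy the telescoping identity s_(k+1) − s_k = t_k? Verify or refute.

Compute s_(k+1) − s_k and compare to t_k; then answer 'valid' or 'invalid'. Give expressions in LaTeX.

s_(k+1) = -(-k + (k + 1)**2 + 2)*factorial(k + 3) + 1
s_(k+1) − s_k = -(k**3 + 3*k**2 + 7*k + 6)*factorial(k + 2)
(s_(k+1) − s_k) − t_k = 0

valid; difference matches t_k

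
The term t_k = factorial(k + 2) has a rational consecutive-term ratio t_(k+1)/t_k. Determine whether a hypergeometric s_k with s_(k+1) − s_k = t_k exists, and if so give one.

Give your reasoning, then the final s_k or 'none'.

no hypergeometric antidifference exists

r(k) = k + 3 after simplifying.
Take A(k)=k + 3, B(k)=1, C(k)=1.
f must satisfy (k + 3)·f(k+1) − (1)·f(k) = 1.
Degrees (1,0,0) ⇒ d ≤ -1.
deg f ≤ -1 is impossible — no certificate.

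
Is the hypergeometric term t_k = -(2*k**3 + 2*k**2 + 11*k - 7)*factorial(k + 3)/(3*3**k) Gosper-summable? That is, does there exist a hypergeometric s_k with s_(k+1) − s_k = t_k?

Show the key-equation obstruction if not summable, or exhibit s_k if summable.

Yes. s_k = -(2*k**2 - 4*k + 1)*factorial(k + 3)/3**k.

The ratio is (2*k**4 + 16*k**3 + 53*k**2 + 92*k + 32)/(3*(2*k**3 + 2*k**2 + 11*k - 7)).
A = k/3 + 4/3, B = 1, C = k**3 + k**2 + 11*k/2 - 7/2.
Key eq: (k/3 + 4/3)·f(k+1) = (1)·f(k) + (k**3 + k**2 + 11*k/2 - 7/2).
deg f ≤ 2 (via 1,0,3).
Match coefficients ⇒ f(k) = 3*(2*k**2 - 4*k + 1)/2.
Certificate R = B(k−1)f/C = 3*(2*k**2 - 4*k + 1)/(2*k**3 + 2*k**2 + 11*k - 7) gives s_k = -(2*k**2 - 4*k + 1)*factorial(k + 3)/3**k.
Check: Δs_k = -(2*k**3 + 2*k**2 + 11*k - 7)*factorial(k + 3)/(3*3**k). ✓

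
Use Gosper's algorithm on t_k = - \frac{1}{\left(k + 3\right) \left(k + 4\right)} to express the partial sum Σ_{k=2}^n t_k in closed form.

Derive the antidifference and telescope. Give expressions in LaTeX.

The ratio is (k + 3)/(k + 5).
Normal form (A,B,C) = (k + 3, k + 5, 1).
Key eq: (k + 3)·f(k+1) = (k + 4)·f(k) + (1).
Bound: deg f ≤ 1.
Solve for f: f(k) = k/3 (degree 1 ≤ 1).
Get s_k = R·t_k = -k/(3*k + 9) with R(k) = B(k−1)f(k)/C(k) = k*(k + 4)/3.
Verify: -1/(k**2 + 7*k + 12) matches t_k.
s_(n+1) = (-n - 1)/(3*(n + 4)) and s_(2) = -2/15, so S(n) = (1 - n)/(5*(n + 4)).

S(n) = \frac{1 - n}{5 \left(n + 4\right)}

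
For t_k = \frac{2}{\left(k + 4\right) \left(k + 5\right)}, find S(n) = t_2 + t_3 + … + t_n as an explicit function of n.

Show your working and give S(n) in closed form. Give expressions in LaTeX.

S(n) = \frac{n - 1}{3 \left(n + 5\right)}

Ratio r(k) = (k + 4)/(k + 6).
Normal form (A,B,C) = (k + 4, k + 6, 1).
Key eq: (k + 4)·f(k+1) = (k + 5)·f(k) + (1).
From deg A=1, deg B=1, deg C=0: d=1.
Solve for f: f(k) = k/4 (degree 1 ≤ 1).
Get s_k = R·t_k = k/(2*(k + 4)) with R(k) = B(k−1)f(k)/C(k) = k*(k + 5)/4.
s_(k+1) − s_k = 2/(k**2 + 9*k + 20) = t_k.
Σ_(k=2)^n t_k = s_(n+1) − s_(2) = ((n + 1)/(2*(n + 5))) − (1/6), i.e. (n - 1)/(3*(n + 5)).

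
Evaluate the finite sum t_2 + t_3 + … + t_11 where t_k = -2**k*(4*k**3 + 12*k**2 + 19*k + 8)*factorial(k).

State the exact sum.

Step 1: r(k) = 2*(4*k**4 + 28*k**3 + 79*k**2 + 98*k + 43)/(4*k**3 + 12*k**2 + 19*k + 8).
Take A(k)=2*k + 2, B(k)=1, C(k)=k**3 + 3*k**2 + 19*k/4 + 2.
Key eq: (2*k + 2)·f(k+1) = (1)·f(k) + (k**3 + 3*k**2 + 19*k/4 + 2).
d = 2 from the (1,0,3) case.
Coefficient equations give f(k) = (2*k**2 + k + 2)/4.
Get s_k = R·t_k = -2**k*(2*k**2 + k + 2)*factorial(k) with R(k) = B(k−1)f(k)/C(k) = (2*k**2 + k + 2)/(4*k**3 + 12*k**2 + 19*k + 8).
s_(k+1) − s_k = -2**k*(4*k**3 + 12*k**2 + 19*k + 8)*factorial(k) = t_k.
Σ_(k=2)^(11) t_k = s_(12) − s_(2) = -592521147187200 − (-96) = -592521147187104.

Σ = -592521147187104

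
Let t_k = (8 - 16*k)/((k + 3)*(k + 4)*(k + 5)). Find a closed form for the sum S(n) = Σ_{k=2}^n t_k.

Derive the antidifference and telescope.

S(n) = 2*(-13*n**2 + 3*n + 10)/(15*(n**2 + 9*n + 20))

Compute t_(k+1)/t_k: get (k + 3)*(2*k + 1)/((k + 6)*(2*k - 1)).
Gosper form: A/B · C(k+1)/C(k) with A=k + 3, B=k + 6, C=k - 1/2.
Solve (k + 3)·f(k+1) − (k + 5)·f(k) = k - 1/2.
Bound: deg f ≤ 2.
Solving with deg f ≤ 2: f(k) = k*(5*k - 13)/48.
Get s_k = R·t_k = -k*(5*k - 13)/(3*(k + 3)*(k + 4)) with R(k) = B(k−1)f(k)/C(k) = k*(k + 5)*(5*k - 13)/(24*(2*k - 1)).
Δs = 8*(1 - 2*k)/(k**3 + 12*k**2 + 47*k + 60), as required.
s_(n+1) = (-5*n**2 + 3*n + 8)/(3*(n**2 + 9*n + 20)) and s_(2) = 1/15, so S(n) = 2*(-13*n**2 + 3*n + 10)/(15*(n**2 + 9*n + 20)).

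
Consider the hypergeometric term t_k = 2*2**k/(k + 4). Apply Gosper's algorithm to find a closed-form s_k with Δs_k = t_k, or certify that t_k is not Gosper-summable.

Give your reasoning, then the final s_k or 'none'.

not Gosper-summable; s_k does not exist

Ratio r(k) = 2*(k + 4)/(k + 5).
Factor: A=2*k + 8; B=k + 5; C=1.
Set up (2*k + 8)·f(k+1) − (k + 4)·f(k) − (1) = 0.
deg f ≤ -1 (via 1,1,0).
deg f ≤ -1 is impossible — no certificate.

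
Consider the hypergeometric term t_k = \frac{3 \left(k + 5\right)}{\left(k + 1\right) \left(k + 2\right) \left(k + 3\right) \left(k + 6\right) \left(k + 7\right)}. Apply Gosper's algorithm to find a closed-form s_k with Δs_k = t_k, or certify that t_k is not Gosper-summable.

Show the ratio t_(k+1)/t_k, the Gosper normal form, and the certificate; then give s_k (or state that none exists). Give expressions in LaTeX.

s_k = \frac{k \left(k^{2} + 9 k + 20\right)}{12 \left(k^{3} + 9 k^{2} + 20 k + 12\right)}

t_(k+1)/t_k = (k + 1)*(k + 6)**2/((k + 4)*(k + 5)*(k + 8)).
Take A(k)=k + 1, B(k)=k + 8, C(k)=k**3 + 14*k**2 + 65*k + 100.
Solve (k + 1)·f(k+1) − (k + 7)·f(k) = k**3 + 14*k**2 + 65*k + 100.
deg f ≤ 6 (via 1,1,3).
Solving with deg f ≤ 6: f(k) = k*(k + 3)*(k + 4)**2*(k + 5)**2/36.
Then R = B(k−1)f/C = k*(k + 3)*(k + 4)*(k + 7)/36, so s_k = R(k)·t_k = k*(k**2 + 9*k + 20)/(12*(k**3 + 9*k**2 + 20*k + 12)).
Δs = 3*(k + 5)/(k**5 + 19*k**4 + 131*k**3 + 401*k**2 + 540*k + 252), as required.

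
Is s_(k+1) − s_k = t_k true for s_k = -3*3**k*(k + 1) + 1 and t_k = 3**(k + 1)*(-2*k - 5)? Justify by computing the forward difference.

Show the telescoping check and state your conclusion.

s_(k+1) = -9*3**k*(k + 2) + 1
s_(k+1) − s_k = 3**(k + 1)*(-2*k - 5)
(s_(k+1) − s_k) − t_k = 0

Valid — Δs_k = t_k.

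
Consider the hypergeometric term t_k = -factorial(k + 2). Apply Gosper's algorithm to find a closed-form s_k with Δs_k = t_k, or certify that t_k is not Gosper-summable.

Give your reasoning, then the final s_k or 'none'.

none — t_k is not Gosper-summable

r(k) = k + 3 after simplifying.
Factor: A=k + 3; B=1; C=1.
Solve (k + 3)·f(k+1) − (1)·f(k) = 1.
d = -1 from the (1,0,0) case.
Bound -1 < 0, so the key equation has no polynomial solution.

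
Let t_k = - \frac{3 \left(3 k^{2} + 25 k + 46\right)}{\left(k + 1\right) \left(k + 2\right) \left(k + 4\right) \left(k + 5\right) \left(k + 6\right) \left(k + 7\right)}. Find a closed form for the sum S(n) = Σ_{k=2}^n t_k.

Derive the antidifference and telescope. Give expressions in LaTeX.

Step 1: r(k) = (k + 1)*(k + 4)*(25*k + 3*(k + 1)**2 + 71)/((k + 3)*(k + 8)*(3*k**2 + 25*k + 46)).
A = k + 1, B = k + 8, C = k**3 + 34*k**2/3 + 121*k/3 + 46.
Key eq: (k + 1)·f(k+1) = (k + 7)·f(k) + (k**3 + 34*k**2/3 + 121*k/3 + 46).
From deg A=1, deg B=1, deg C=3: d=6.
Match coefficients ⇒ f(k) = k*(k + 2)*(k + 3)*(k + 5)*(k**2 + 11*k + 34)/72.
Certificate R = B(k−1)f/C = k*(k + 2)*(k + 5)*(k + 7)*(k**2 + 11*k + 34)/(24*(3*k**2 + 25*k + 46)) gives s_k = k*(-k**2 - 11*k - 34)/(8*(k**3 + 11*k**2 + 34*k + 24)).
Δs = 3*(-3*k**2 - 25*k - 46)/(k**6 + 25*k**5 + 247*k**4 + 1219*k**3 + 3112*k**2 + 3796*k + 1680), as required.
Σ_(k=2)^n t_k = s_(n+1) − s_(2) = ((-n**3 - 14*n**2 - 59*n - 46)/(8*(n**3 + 14*n**2 + 59*n + 70))) − (-5/48), i.e. (-n**3 - 14*n**2 - 59*n + 74)/(48*(n**3 + 14*n**2 + 59*n + 70)).

S(n) = \frac{- n^{3} - 14 n^{2} - 59 n + 74}{48 \left(n^{3} + 14 n^{2} + 59 n + 70\right)}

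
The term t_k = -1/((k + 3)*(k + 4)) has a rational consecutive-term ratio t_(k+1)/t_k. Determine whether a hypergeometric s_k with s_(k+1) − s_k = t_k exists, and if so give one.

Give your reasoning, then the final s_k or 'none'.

t_(k+1)/t_k = (k + 3)/(k + 5).
Normal form (A,B,C) = (k + 3, k + 5, 1).
Solve (k + 3)·f(k+1) − (k + 4)·f(k) = 1.
Degrees (1,1,0) ⇒ d ≤ 1.
A polynomial solution: f(k) = k/3.
Certificate R = B(k−1)f/C = k*(k + 4)/3 gives s_k = -k/(3*k + 9).
Δs = -1/(k**2 + 7*k + 12), as required.

s_k = -k/(3*k + 9)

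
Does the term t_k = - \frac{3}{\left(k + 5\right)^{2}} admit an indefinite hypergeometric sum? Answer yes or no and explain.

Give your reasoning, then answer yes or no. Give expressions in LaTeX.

r(k) = (k + 5)**2/(k + 6)**2 after simplifying.
So A=k**2 + 10*k + 25 and B=k**2 + 12*k + 36, with C=1.
Solve (k**2 + 10*k + 25)·f(k+1) − (k**2 + 10*k + 25)·f(k) = 1.
deg f ≤ 0 (via 2,2,0).
Write f(k) = c0. Then LHS − RHS = -1, requiring -1 = 0: contradictory. No certificate.

No — the linear system for f has no solution.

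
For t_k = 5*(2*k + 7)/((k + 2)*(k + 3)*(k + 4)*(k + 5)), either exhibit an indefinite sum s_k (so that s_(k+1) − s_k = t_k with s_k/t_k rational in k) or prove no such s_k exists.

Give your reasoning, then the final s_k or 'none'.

Step 1: r(k) = (k + 2)*(2*k + 9)/((k + 6)*(2*k + 7)).
Normal form (A,B,C) = (k + 2, k + 6, k + 7/2).
Need (k + 2)·f(k+1) − (k + 5)·f(k) = k + 7/2.
Bound: deg f ≤ 3.
Solving with deg f ≤ 3: f(k) = k*(k + 3)*(k + 6)/16.
So s_k = (B(k−1)f/C)·t_k = (k*(k + 3)*(k + 5)*(k + 6)/(8*(2*k + 7)))·t_k = 5*k*(k + 6)/(8*(k**2 + 6*k + 8)).
Check: Δs_k = 5*(2*k + 7)/(k**4 + 14*k**3 + 71*k**2 + 154*k + 120). ✓

s_k = 5*k*(k + 6)/(8*(k**2 + 6*k + 8))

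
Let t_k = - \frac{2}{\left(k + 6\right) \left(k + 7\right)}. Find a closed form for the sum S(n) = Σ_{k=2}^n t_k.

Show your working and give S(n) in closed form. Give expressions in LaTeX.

S(n) = \frac{1 - n}{4 \left(n + 7\right)}

Compute t_(k+1)/t_k: get (k + 6)/(k + 8).
A = k + 6, B = k + 8, C = 1.
f must satisfy (k + 6)·f(k+1) − (k + 7)·f(k) = 1.
Degrees (1,1,0) ⇒ d ≤ 1.
Coefficient equations give f(k) = k/6.
R(k) = B(k−1)·f(k)/C(k) = k*(k + 7)/6; s_k = R·t_k = -k/(3*k + 18).
s_(k+1) − s_k = -2/(k**2 + 13*k + 42) = t_k.
Telescope: S(n) = s_(n+1) − s_(2) = (-n - 1)/(3*(n + 7)) − (-1/12) = (1 - n)/(4*(n + 7)).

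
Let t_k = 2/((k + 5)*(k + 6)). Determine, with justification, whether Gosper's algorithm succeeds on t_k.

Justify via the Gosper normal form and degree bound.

Yes. s_k = 2*k/(5*(k + 5)).

Step 1: r(k) = (k + 5)/(k + 7).
Normal form (A,B,C) = (k + 5, k + 7, 1).
f must satisfy (k + 5)·f(k+1) − (k + 6)·f(k) = 1.
Degrees (1,1,0) ⇒ d ≤ 1.
Solve for f: f(k) = k/5 (degree 1 ≤ 1).
So s_k = (B(k−1)f/C)·t_k = (k*(k + 6)/5)·t_k = 2*k/(5*(k + 5)).
Δs = 2/(k**2 + 11*k + 30), as required.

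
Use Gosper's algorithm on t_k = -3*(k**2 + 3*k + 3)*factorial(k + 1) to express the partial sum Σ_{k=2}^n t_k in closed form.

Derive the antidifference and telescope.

Compute t_(k+1)/t_k: get (k + 2)*(3*k + (k + 1)**2 + 6)/(k**2 + 3*k + 3).
Take A(k)=k + 2, B(k)=1, C(k)=k**2 + 3*k + 3.
f must satisfy (k + 2)·f(k+1) − (1)·f(k) = k**2 + 3*k + 3.
Degrees (1,0,2) ⇒ d ≤ 1.
Solve for f: f(k) = k + 1 (degree 1 ≤ 1).
So s_k = (B(k−1)f/C)·t_k = ((k + 1)/(k**2 + 3*k + 3))·t_k = -3*(k + 1)*factorial(k + 1).
s_(k+1) − s_k = -3*(k**2 + 3*k + 3)*factorial(k + 1) = t_k.
Telescope: S(n) = s_(n+1) − s_(2) = -3*(n + 2)*factorial(n + 2) − (-54) = -3*n*factorial(n + 2) - 6*factorial(n + 2) + 54.

S(n) = -3*n*factorial(n + 2) - 6*factorial(n + 2) + 54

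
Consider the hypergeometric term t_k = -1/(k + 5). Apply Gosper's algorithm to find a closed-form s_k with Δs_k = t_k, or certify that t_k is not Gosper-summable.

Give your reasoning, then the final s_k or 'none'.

no hypergeometric antidifference exists

t_(k+1)/t_k = (k + 5)/(k + 6).
Factor: A=k + 5; B=k + 6; C=1.
Need (k + 5)·f(k+1) − (k + 5)·f(k) = 1.
Bound: deg f ≤ 0.
f = c0 ⇒ A·f(k+1) − B(k−1)·f(k) − C = -1. The system {-1 = 0} is inconsistent; no antidifference.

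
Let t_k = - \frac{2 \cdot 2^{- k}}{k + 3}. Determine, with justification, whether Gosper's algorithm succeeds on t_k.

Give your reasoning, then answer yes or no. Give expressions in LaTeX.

Ratio r(k) = (k + 3)/(2*(k + 4)).
Gosper form: A/B · C(k+1)/C(k) with A=k/2 + 3/2, B=k + 4, C=1.
Need (k/2 + 3/2)·f(k+1) − (k + 3)·f(k) = 1.
d = -1 from the (1,1,0) case.
d = -1 < 0 ⇒ no nonzero polynomial f; not summable.

No — t_k has no hypergeometric antidifference.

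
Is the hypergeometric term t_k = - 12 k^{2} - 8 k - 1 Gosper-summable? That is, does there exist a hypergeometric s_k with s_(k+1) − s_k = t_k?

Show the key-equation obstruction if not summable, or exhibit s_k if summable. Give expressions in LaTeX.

Yes. s_k = k \left(- 4 k^{2} + 2 k + 1\right).

Step 1: r(k) = (12*k**2 + 32*k + 21)/(12*k**2 + 8*k + 1).
Factor: A=1; B=1; C=k**2 + 2*k/3 + 1/12.
Key eq: (1)·f(k+1) = (1)·f(k) + (k**2 + 2*k/3 + 1/12).
From deg A=0, deg B=0, deg C=2: d=3.
Solving with deg f ≤ 3: f(k) = k*(4*k**2 - 2*k - 1)/12.
So s_k = (B(k−1)f/C)·t_k = (k*(4*k**2 - 2*k - 1)/((2*k + 1)*(6*k + 1)))·t_k = k*(-4*k**2 + 2*k + 1).
Check: Δs_k = -12*k**2 - 8*k - 1. ✓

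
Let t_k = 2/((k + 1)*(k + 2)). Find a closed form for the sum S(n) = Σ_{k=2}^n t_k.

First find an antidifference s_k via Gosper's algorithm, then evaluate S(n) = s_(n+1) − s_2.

Compute t_(k+1)/t_k: get (k + 1)/(k + 3).
A = k + 1, B = k + 3, C = 1.
Set up (k + 1)·f(k+1) − (k + 2)·f(k) − (1) = 0.
Bound: deg f ≤ 1.
A polynomial solution: f(k) = k.
Then R = B(k−1)f/C = k*(k + 2), so s_k = R(k)·t_k = 2*k/(k + 1).
Verify: 2/(k**2 + 3*k + 2) matches t_k.
Telescope: S(n) = s_(n+1) − s_(2) = 2*(n + 1)/(n + 2) − (4/3) = 2*(n - 1)/(3*(n + 2)).

S(n) = 2*(n - 1)/(3*(n + 2))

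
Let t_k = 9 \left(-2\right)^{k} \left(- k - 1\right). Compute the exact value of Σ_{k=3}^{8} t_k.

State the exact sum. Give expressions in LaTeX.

Σ = -14256

Compute t_(k+1)/t_k: get 2*(-k - 2)/(k + 1).
Take A(k)=-2, B(k)=1, C(k)=k + 1.
f must satisfy (-2)·f(k+1) − (1)·f(k) = k + 1.
From deg A=0, deg B=0, deg C=1: d=1.
A polynomial solution: f(k) = -(3*k + 1)/9.
R(k) = B(k−1)·f(k)/C(k) = -(3*k + 1)/(9*(k + 1)); s_k = R·t_k = (-2)**k*(3*k + 1).
Verify: 9*(-2)**k*(-k - 1) matches t_k.
Evaluate s at k=9 and k=3: -14336 and -80; difference -14256.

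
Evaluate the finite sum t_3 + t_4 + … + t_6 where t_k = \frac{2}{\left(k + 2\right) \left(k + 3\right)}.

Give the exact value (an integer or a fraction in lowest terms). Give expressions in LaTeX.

Step 1: r(k) = (k + 2)/(k + 4).
Normal form (A,B,C) = (k + 2, k + 4, 1).
Need (k + 2)·f(k+1) − (k + 3)·f(k) = 1.
From deg A=1, deg B=1, deg C=0: d=1.
Match coefficients ⇒ f(k) = k/2.
Certificate R = B(k−1)f/C = k*(k + 3)/2 gives s_k = k/(k + 2).
s_(k+1) − s_k = 2/(k**2 + 5*k + 6) = t_k.
Evaluate s at k=7 and k=3: 7/9 and 3/5; difference 8/45.

Σ = 8/45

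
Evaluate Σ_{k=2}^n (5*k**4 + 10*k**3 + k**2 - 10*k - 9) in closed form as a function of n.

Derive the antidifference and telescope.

Ratio r(k) = (5*k**4 + 30*k**3 + 61*k**2 + 42*k - 3)/(5*k**4 + 10*k**3 + k**2 - 10*k - 9).
Take A(k)=1, B(k)=1, C(k)=k**4 + 2*k**3 + k**2/5 - 2*k - 9/5.
Solve (1)·f(k+1) − (1)·f(k) = k**4 + 2*k**3 + k**2/5 - 2*k - 9/5.
Bound: deg f ≤ 5.
Match coefficients ⇒ f(k) = k*(k**4 - 3*k**2 - 3*k - 4)/5.
Get s_k = R·t_k = k*(k**4 - 3*k**2 - 3*k - 4) with R(k) = B(k−1)f(k)/C(k) = k*(k**4 - 3*k**2 - 3*k - 4)/(5*k**4 + 10*k**3 + k**2 - 10*k - 9).
Verify: 5*k**4 + 10*k**3 + k**2 - 10*k - 9 matches t_k.
s_(n+1) = n**5 + 5*n**4 + 7*n**3 - 2*n**2 - 14*n - 9 and s_(2) = -12, so S(n) = n**5 + 5*n**4 + 7*n**3 - 2*n**2 - 14*n + 3.

S(n) = n**5 + 5*n**4 + 7*n**3 - 2*n**2 - 14*n + 3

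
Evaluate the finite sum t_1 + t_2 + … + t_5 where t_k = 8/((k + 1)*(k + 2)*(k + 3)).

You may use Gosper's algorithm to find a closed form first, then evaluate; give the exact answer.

Σ = 25/42

t_(k+1)/t_k = (k + 1)/(k + 4).
A = k + 1, B = k + 4, C = 1.
Set up (k + 1)·f(k+1) − (k + 3)·f(k) − (1) = 0.
Degrees (1,1,0) ⇒ d ≤ 2.
A polynomial solution: f(k) = k*(k + 3)/4.
Get s_k = R·t_k = 2*k*(k + 3)/((k + 1)*(k + 2)) with R(k) = B(k−1)f(k)/C(k) = k*(k + 3)**2/4.
s_(k+1) − s_k = 8/(k**3 + 6*k**2 + 11*k + 6) = t_k.
Evaluate s at k=6 and k=1: 27/14 and 4/3; difference 25/42.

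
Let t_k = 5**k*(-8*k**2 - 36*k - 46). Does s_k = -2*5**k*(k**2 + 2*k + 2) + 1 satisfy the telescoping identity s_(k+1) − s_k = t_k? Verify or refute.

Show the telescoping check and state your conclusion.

s_(k+1) = -10*5**k*(2*k + (k + 1)**2 + 4) + 1
s_(k+1) − s_k = 5**k*(-8*k**2 - 36*k - 46)
(s_(k+1) − s_k) − t_k = 0

Valid — Δs_k = t_k.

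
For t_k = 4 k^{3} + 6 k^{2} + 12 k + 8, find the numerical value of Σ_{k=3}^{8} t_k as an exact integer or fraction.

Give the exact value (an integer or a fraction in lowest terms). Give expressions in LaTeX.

Step 1: r(k) = (2*k**3 + 9*k**2 + 18*k + 15)/(2*k**3 + 3*k**2 + 6*k + 4).
Gosper form: A/B · C(k+1)/C(k) with A=1, B=1, C=k**3 + 3*k**2/2 + 3*k + 2.
Solve (1)·f(k+1) − (1)·f(k) = k**3 + 3*k**2/2 + 3*k + 2.
d = 4 from the (0,0,3) case.
Coefficient equations give f(k) = k*(k**3 + 4*k + 3)/4.
R(k) = B(k−1)·f(k)/C(k) = k*(k**3 + 4*k + 3)/(2*(2*k**3 + 3*k**2 + 6*k + 4)); s_k = R·t_k = k*(k**3 + 4*k + 3).
Check: Δs_k = 4*k**3 + 6*k**2 + 12*k + 8. ✓
Σ_(k=3)^(8) t_k = s_(9) − s_(3) = 6912 − (126) = 6786.

Σ = 6786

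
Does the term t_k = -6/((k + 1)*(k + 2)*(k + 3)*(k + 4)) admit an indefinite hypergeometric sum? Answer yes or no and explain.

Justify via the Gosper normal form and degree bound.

Yes. s_k = k*(-k**2 - 6*k - 11)/(3*(k + 1)*(k + 2)*(k + 3)).

Step 1: r(k) = (k + 1)/(k + 5).
A = k + 1, B = k + 5, C = 1.
Solve (k + 1)·f(k+1) − (k + 4)·f(k) = 1.
Bound: deg f ≤ 3.
Match coefficients ⇒ f(k) = k*(k**2 + 6*k + 11)/18.
Certificate R = B(k−1)f/C = k*(k + 4)*(k**2 + 6*k + 11)/18 gives s_k = k*(-k**2 - 6*k - 11)/(3*(k + 1)*(k + 2)*(k + 3)).
Check: Δs_k = -6/(k**4 + 10*k**3 + 35*k**2 + 50*k + 24). ✓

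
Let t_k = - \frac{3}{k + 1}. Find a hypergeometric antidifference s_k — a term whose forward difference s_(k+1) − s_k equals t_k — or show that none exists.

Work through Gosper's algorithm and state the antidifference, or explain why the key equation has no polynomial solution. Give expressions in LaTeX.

Ratio r(k) = (k + 1)/(k + 2).
Gosper form: A/B · C(k+1)/C(k) with A=k + 1, B=k + 2, C=1.
f must satisfy (k + 1)·f(k+1) − (k + 1)·f(k) = 1.
Bound: deg f ≤ 0.
Write f(k) = c0. Then LHS − RHS = -1, requiring -1 = 0: contradictory. No certificate.

none (Gosper's algorithm certifies no s_k)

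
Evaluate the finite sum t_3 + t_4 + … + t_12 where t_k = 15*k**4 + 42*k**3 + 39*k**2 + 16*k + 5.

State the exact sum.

Compute t_(k+1)/t_k: get (15*k**4 + 102*k**3 + 255*k**2 + 280*k + 117)/(15*k**4 + 42*k**3 + 39*k**2 + 16*k + 5).
A = 1, B = 1, C = k**4 + 14*k**3/5 + 13*k**2/5 + 16*k/15 + 1/3.
Solve (1)·f(k+1) − (1)·f(k) = k**4 + 14*k**3/5 + 13*k**2/5 + 16*k/15 + 1/3.
From deg A=0, deg B=0, deg C=4: d=5.
Coefficient equations give f(k) = k*(3*k**4 + 3*k**3 - 3*k**2 - k + 3)/15.
Certificate R = B(k−1)f/C = k*(3*k**4 + 3*k**3 - 3*k**2 - k + 3)/(15*k**4 + 42*k**3 + 39*k**2 + 16*k + 5) gives s_k = k*(3*k**4 + 3*k**3 - 3*k**2 - k + 3).
s_(k+1) − s_k = 15*k**4 + 42*k**3 + 39*k**2 + 16*k + 5 = t_k.
Telescoping: Σ = s_(13) − s_(3) = 1192841 − (891) = 1191950.

Σ = 1191950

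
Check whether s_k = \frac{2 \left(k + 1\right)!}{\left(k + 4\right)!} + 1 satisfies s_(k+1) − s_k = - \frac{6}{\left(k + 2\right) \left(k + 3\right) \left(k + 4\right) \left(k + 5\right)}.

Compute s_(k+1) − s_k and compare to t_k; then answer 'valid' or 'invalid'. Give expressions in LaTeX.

s_(k+1) = 2*factorial(k + 2)/factorial(k + 5) + 1
s_(k+1) − s_k = -6/((k + 2)*(k + 3)*(k + 4)*(k + 5))
(s_(k+1) − s_k) − t_k = 0

valid (s_(k+1) − s_k reduces to t_k)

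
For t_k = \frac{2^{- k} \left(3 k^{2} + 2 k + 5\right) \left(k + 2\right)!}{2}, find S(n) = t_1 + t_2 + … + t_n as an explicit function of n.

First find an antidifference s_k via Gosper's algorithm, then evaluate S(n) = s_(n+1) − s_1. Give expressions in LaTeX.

S(n) = 3 + \frac{3 \cdot 2^{- n} n \left(n + 3\right)!}{2} - \frac{2^{- n} \left(n + 3\right)!}{2}

Compute t_(k+1)/t_k: get (k + 3)*(2*k + 3*(k + 1)**2 + 7)/(2*(3*k**2 + 2*k + 5)).
A = k/2 + 3/2, B = 1, C = k**2 + 2*k/3 + 5/3.
Solve (k/2 + 3/2)·f(k+1) − (1)·f(k) = k**2 + 2*k/3 + 5/3.
From deg A=1, deg B=0, deg C=2: d=1.
Coefficient equations give f(k) = 2*(3*k - 4)/3.
Certificate R = B(k−1)f/C = 2*(3*k - 4)/(3*k**2 + 2*k + 5) gives s_k = (3*k - 4)*factorial(k + 2)/2**k.
Verify: (3*k**2 + 2*k + 5)*factorial(k + 2)/(2*2**k) matches t_k.
Σ_(k=1)^n t_k = s_(n+1) − s_(1) = (2**(-n - 1)*(3*n - 1)*factorial(n + 3)) − (-3), i.e. 3 + 3*n*factorial(n + 3)/(2*2**n) - factorial(n + 3)/(2*2**n).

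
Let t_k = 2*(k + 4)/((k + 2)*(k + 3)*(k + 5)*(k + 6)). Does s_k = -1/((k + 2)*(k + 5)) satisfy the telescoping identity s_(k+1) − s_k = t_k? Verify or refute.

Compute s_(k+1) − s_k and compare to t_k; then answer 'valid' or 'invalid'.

Valid: the claim telescopes to t_k.

s_(k+1) = -1/((k + 3)*(k + 6))
s_(k+1) − s_k = 2*(k + 4)/(k**4 + 16*k**3 + 91*k**2 + 216*k + 180)
(s_(k+1) − s_k) − t_k = 0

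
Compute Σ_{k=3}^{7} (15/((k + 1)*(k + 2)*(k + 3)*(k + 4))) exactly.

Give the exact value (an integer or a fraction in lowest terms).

Σ = 29/792

Ratio r(k) = (k + 1)/(k + 5).
Factor: A=k + 1; B=k + 5; C=1.
Solve (k + 1)·f(k+1) − (k + 4)·f(k) = 1.
From deg A=1, deg B=1, deg C=0: d=3.
Solve for f: f(k) = k*(k**2 + 6*k + 11)/18 (degree 3 ≤ 3).
Certificate R = B(k−1)f/C = k*(k + 4)*(k**2 + 6*k + 11)/18 gives s_k = 5*k*(k**2 + 6*k + 11)/(6*(k + 1)*(k + 2)*(k + 3)).
s_(k+1) − s_k = 15/(k**4 + 10*k**3 + 35*k**2 + 50*k + 24) = t_k.
Σ_(k=3)^(7) t_k = s_(8) − s_(3) = 82/99 − (19/24) = 29/792.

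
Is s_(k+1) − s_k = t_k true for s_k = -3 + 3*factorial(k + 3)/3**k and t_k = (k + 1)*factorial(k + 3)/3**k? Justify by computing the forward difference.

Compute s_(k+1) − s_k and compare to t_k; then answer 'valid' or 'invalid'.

Valid — Δs_k = t_k.

s_(k+1) = 3*3**(-k - 1)*factorial(k + 4) - 3
s_(k+1) − s_k = (k + 1)*factorial(k + 3)/3**k
(s_(k+1) − s_k) − t_k = 0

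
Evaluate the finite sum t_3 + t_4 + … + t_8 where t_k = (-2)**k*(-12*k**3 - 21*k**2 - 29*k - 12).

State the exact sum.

Σ = -1464480

r(k) = 2*(-12*k**3 - 57*k**2 - 107*k - 74)/(12*k**3 + 21*k**2 + 29*k + 12) after simplifying.
Take A(k)=-2, B(k)=1, C(k)=k**3 + 7*k**2/4 + 29*k/12 + 1.
Need (-2)·f(k+1) − (1)·f(k) = k**3 + 7*k**2/4 + 29*k/12 + 1.
Bound: deg f ≤ 3.
Solving with deg f ≤ 3: f(k) = -k*(4*k**2 - k + 3)/12.
So s_k = (B(k−1)f/C)·t_k = (-k*(4*k**2 - k + 3)/(12*k**3 + 21*k**2 + 29*k + 12))·t_k = (-2)**k*k*(4*k**2 - k + 3).
Check: Δs_k = (-2)**k*(-12*k**3 - 21*k**2 - 29*k - 12). ✓
Telescoping: Σ = s_(9) − s_(3) = -1465344 − (-864) = -1464480.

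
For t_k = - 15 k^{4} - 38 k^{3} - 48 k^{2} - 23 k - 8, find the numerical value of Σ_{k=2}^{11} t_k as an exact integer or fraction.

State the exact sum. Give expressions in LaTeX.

Σ = -790900

r(k) = (15*k**4 + 98*k**3 + 252*k**2 + 293*k + 132)/(15*k**4 + 38*k**3 + 48*k**2 + 23*k + 8) after simplifying.
So A=1 and B=1, with C=k**4 + 38*k**3/15 + 16*k**2/5 + 23*k/15 + 8/15.
f must satisfy (1)·f(k+1) − (1)·f(k) = k**4 + 38*k**3/15 + 16*k**2/5 + 23*k/15 + 8/15.
Degrees (0,0,4) ⇒ d ≤ 5.
Solving with deg f ≤ 5: f(k) = k*(3*k**4 + 2*k**3 + 2*k**2 - 3*k + 4)/15.
So s_k = (B(k−1)f/C)·t_k = (k*(3*k**4 + 2*k**3 + 2*k**2 - 3*k + 4)/(15*k**4 + 38*k**3 + 48*k**2 + 23*k + 8))·t_k = k*(-3*k**4 - 2*k**3 - 2*k**2 + 3*k - 4).
Δs = -15*k**4 - 38*k**3 - 48*k**2 - 23*k - 8, as required.
Σ_(k=2)^(11) t_k = s_(12) − s_(2) = -791040 − (-140) = -790900.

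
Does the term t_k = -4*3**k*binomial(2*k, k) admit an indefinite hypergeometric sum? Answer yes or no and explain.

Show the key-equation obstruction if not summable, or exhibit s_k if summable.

No — t_k has no hypergeometric antidifference.

Step 1: r(k) = 6*(2*k + 1)/(k + 1).
Gosper form: A/B · C(k+1)/C(k) with A=12*k + 6, B=k + 1, C=1.
Key eq: (12*k + 6)·f(k+1) = (k)·f(k) + (1).
deg f ≤ -1 (via 1,1,0).
Negative degree bound (-1): no f exists, t_k not Gosper-summable.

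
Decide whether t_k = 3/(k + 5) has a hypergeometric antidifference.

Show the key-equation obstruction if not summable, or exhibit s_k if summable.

No. Not Gosper-summable.

Step 1: r(k) = (k + 5)/(k + 6).
Factor: A=k + 5; B=k + 6; C=1.
Need (k + 5)·f(k+1) − (k + 5)·f(k) = 1.
Bound: deg f ≤ 0.
Generic f = c0 gives residual -1; -1 = 0 cannot hold, so t_k is not Gosper-summable.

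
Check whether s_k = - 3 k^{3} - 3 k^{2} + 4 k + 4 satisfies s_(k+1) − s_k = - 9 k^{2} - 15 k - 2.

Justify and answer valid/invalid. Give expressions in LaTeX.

s_(k+1) = -3*k**3 - 12*k**2 - 11*k + 2
s_(k+1) − s_k = -9*k**2 - 15*k - 2
(s_(k+1) − s_k) − t_k = 0

valid; difference matches t_k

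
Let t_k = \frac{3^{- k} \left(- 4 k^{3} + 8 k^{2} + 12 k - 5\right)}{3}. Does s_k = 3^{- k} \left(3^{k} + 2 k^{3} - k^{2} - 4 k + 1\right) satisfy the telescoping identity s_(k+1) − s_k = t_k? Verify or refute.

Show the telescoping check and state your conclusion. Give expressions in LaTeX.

Valid: the claim telescopes to t_k.

s_(k+1) = (3*3**k + 2*k**3 + 5*k**2 - 2)/(3*3**k)
s_(k+1) − s_k = (-4*k**3 + 8*k**2 + 12*k - 5)/(3*3**k)
(s_(k+1) − s_k) − t_k = 0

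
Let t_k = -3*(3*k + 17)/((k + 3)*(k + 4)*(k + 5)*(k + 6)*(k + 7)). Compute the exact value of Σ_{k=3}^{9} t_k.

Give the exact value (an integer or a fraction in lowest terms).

Σ = -181/26208

Step 1: r(k) = (k + 3)*(3*k + 20)/((k + 8)*(3*k + 17)).
Gosper form: A/B · C(k+1)/C(k) with A=k + 3, B=k + 8, C=k + 17/3.
Need (k + 3)·f(k+1) − (k + 7)·f(k) = k + 17/3.
d = 4 from the (1,1,1) case.
Solve for f: f(k) = k*(k + 5)*(k**2 + 13*k + 54)/216 (degree 4 ≤ 4).
R(k) = B(k−1)·f(k)/C(k) = k*(k + 5)*(k + 7)*(k**2 + 13*k + 54)/(72*(3*k + 17)); s_k = R·t_k = k*(-k**2 - 13*k - 54)/(24*(k**3 + 13*k**2 + 54*k + 72)).
Check: Δs_k = 3*(-3*k - 17)/(k**5 + 25*k**4 + 245*k**3 + 1175*k**2 + 2754*k + 2520). ✓
Telescoping: Σ = s_(10) − s_(3) = -355/8736 − (-17/504) = -181/26208.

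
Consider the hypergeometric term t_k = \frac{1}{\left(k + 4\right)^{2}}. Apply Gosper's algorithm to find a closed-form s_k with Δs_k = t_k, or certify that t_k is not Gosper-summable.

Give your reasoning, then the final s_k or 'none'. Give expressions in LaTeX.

none — t_k is not Gosper-summable

r(k) = (k + 4)**2/(k + 5)**2 after simplifying.
Normal form (A,B,C) = (k**2 + 8*k + 16, k**2 + 10*k + 25, 1).
Solve (k**2 + 8*k + 16)·f(k+1) − (k**2 + 8*k + 16)·f(k) = 1.
From deg A=2, deg B=2, deg C=0: d=0.
f = c0 ⇒ A·f(k+1) − B(k−1)·f(k) − C = -1. The system {-1 = 0} is inconsistent; no antidifference.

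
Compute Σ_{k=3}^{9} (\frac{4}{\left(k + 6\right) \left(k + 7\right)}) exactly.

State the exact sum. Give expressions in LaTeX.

r(k) = (k + 6)/(k + 8) after simplifying.
Gosper form: A/B · C(k+1)/C(k) with A=k + 6, B=k + 8, C=1.
f must satisfy (k + 6)·f(k+1) − (k + 7)·f(k) = 1.
Bound: deg f ≤ 1.
Solve for f: f(k) = k/6 (degree 1 ≤ 1).
So s_k = (B(k−1)f/C)·t_k = (k*(k + 7)/6)·t_k = 2*k/(3*(k + 6)).
s_(k+1) − s_k = 4/(k**2 + 13*k + 42) = t_k.
Sum = s_(10) − s_(3); s_(10) = 5/12, s_(3) = 2/9 ⇒ 7/36.

Σ = 7/36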